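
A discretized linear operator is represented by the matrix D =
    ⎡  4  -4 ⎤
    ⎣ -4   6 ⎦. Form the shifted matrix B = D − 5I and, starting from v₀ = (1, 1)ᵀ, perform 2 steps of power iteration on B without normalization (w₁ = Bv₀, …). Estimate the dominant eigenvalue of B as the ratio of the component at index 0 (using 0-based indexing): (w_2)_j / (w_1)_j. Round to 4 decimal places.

B = D − 5I has rows (-1, -4); (-4, 1)
w1 = Bv₀ = ((-1)·1 + (-4)·1; (-4)·1 + 1·1) = (-5, -3)
w2 = Bw1 = ((-1)·(-5) + (-4)·(-3); (-4)·(-5) + 1·(-3)) = (17, 17)
Ratio: 17/-5 = -3.4000

-3.4000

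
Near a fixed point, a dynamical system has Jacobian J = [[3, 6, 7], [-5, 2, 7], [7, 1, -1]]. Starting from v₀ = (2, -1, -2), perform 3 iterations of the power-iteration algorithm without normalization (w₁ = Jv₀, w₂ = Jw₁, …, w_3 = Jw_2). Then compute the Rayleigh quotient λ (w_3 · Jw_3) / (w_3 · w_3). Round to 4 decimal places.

9.3519

w1 = Jv₀ = (3·2 + 6·(-1) + 7·(-2); (-5)·2 + 2·(-1) + 7·(-2); 7·2 + 1·(-1) + (-1)·(-2)) = (-14, -26, 15)
w2 = Jw1 = (3·(-14) + 6·(-26) + 7·15; (-5)·(-14) + 2·(-26) + 7·15; 7·(-14) + 1·(-26) + (-1)·15) = (-93, 123, -139)
w3 = Jw2 = (-514, -262, -389)
Jw3 = (-5837, -677, -3471)
w3·Jw3 = (-514)·(-5837) + (-262)·(-677) + (-389)·(-3471) = 4527811; w3·w3 = (-514)·(-514) + (-262)·(-262) + (-389)·(-389) = 484161
λ ≈ 4527811/484161 = 9.3519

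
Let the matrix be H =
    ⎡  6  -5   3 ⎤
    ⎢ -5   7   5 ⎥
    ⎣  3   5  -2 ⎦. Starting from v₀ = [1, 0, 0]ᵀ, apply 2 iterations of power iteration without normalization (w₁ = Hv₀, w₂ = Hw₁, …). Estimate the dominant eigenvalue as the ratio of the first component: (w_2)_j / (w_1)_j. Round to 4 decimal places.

w1 = Hv₀ = (6·1 + (-5)·0 + 3·0; (-5)·1 + 7·0 + 5·0; 3·1 + 5·0 + (-2)·0) = (6, -5, 3)
w2 = Hw1 = (6·6 + (-5)·(-5) + 3·3; (-5)·6 + 7·(-5) + 5·3; 3·6 + 5·(-5) + (-2)·3) = (70, -50, -13)
Ratio at component: 70 / 6 = 11.6667

11.6667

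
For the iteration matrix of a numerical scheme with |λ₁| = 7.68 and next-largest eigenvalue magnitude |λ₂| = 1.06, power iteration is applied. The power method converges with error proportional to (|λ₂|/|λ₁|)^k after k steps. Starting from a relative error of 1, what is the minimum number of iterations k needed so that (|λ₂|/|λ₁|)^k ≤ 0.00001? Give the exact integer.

|λ₂/λ₁| = 1.06/7.68 = 0.13802
Need k ≥ ln(0.00001) / ln(0.13802) = -11.5129 / -1.9804 ≈ 5.814
Smallest integer k satisfying the bound: 6

6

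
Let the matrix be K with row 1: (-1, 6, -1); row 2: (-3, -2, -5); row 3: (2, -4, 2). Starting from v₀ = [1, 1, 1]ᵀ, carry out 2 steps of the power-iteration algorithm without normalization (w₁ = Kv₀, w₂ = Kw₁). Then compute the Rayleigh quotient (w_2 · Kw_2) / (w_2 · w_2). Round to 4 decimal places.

w1 = Kv₀ = (4, -10, 0)
w2 = Kw1 = (-64, 8, 48)
Kw2 = (64, -64, -64)
w2·Kw2 = (-64)·64 + 8·(-64) + 48·(-64) = -7680; w2·w2 = (-64)·(-64) + 8·8 + 48·48 = 6464
λ ≈ -7680/6464 = -1.1881

-1.1881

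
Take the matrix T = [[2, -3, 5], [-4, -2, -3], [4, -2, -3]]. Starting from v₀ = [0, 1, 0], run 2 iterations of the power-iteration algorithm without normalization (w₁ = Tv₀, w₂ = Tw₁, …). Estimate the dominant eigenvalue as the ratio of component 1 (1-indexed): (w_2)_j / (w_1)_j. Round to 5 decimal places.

w1 = Tv₀ = (-3, -2, -2)
w2 = Tw1 = (-10, 22, -2)
Ratio at component: -10 / -3 = 3.33333

λ ≈ 3.33333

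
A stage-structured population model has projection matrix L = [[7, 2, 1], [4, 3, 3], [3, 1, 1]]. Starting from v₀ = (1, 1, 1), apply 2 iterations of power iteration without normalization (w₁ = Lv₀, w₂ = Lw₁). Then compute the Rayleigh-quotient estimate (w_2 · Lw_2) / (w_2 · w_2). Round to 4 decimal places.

w1 = Lv₀ = (7·1 + 2·1 + 1·1; 4·1 + 3·1 + 3·1; 3·1 + 1·1 + 1·1) = (10, 10, 5)
w2 = Lw1 = (7·10 + 2·10 + 1·5; 4·10 + 3·10 + 3·5; 3·10 + 1·10 + 1·5) = (95, 85, 45)
Lw2 = (880, 770, 415)
w2·Lw2 = 95·880 + 85·770 + 45·415 = 167725; w2·w2 = 95·95 + 85·85 + 45·45 = 18275
λ ≈ 167725/18275 = 9.1778

9.1778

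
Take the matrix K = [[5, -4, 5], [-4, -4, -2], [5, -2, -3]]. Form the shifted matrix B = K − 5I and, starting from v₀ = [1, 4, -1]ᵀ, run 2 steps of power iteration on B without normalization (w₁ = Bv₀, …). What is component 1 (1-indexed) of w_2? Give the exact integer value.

177

B = K − 5I has rows (0, -4, 5); (-4, -9, -2); (5, -2, -8)
w1 = Bv₀ = (-21, -38, 5)
w2 = Bw1 = (177, 416, -69)
Requested component of w2: 177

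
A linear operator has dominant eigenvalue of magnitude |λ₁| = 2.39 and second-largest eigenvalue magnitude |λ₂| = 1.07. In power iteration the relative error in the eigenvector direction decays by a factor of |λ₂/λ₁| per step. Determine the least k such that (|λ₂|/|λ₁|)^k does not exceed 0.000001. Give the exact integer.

|λ₂/λ₁| = 1.07/2.39 = 0.44770
Need k ≥ ln(0.000001) / ln(0.44770) = -13.8155 / -0.8036 ≈ 17.191
Smallest integer k satisfying the bound: 18

18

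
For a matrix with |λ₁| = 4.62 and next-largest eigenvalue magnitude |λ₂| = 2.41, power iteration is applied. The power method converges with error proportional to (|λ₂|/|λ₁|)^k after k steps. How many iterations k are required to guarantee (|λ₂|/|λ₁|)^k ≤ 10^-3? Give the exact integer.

|λ₂/λ₁| = 2.41/4.62 = 0.52165
Need k ≥ ln(10^-3) / ln(0.52165) = -6.9078 / -0.6508 ≈ 10.615
Smallest integer k satisfying the bound: 11

11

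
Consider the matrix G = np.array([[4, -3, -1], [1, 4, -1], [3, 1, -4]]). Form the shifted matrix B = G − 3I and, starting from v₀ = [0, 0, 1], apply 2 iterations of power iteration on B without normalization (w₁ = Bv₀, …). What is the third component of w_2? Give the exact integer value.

B = G − 3I has rows (1, -3, -1); (1, 1, -1); (3, 1, -7)
w1 = Bv₀ = (1·0 + (-3)·0 + (-1)·1; 1·0 + 1·0 + (-1)·1; 3·0 + 1·0 + (-7)·1) = (-1, -1, -7)
w2 = Bw1 = (1·(-1) + (-3)·(-1) + (-1)·(-7); 1·(-1) + 1·(-1) + (-1)·(-7); 3·(-1) + 1·(-1) + (-7)·(-7)) = (9, 5, 45)
Requested component of w2: 45

45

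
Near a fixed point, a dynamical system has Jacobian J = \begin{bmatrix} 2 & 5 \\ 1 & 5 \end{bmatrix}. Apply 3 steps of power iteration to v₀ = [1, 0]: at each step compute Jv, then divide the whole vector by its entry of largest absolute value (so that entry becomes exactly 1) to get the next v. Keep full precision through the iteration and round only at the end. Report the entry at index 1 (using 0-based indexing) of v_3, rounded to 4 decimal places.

0.8302

Jv0 = (2.00000, 1.00000); divide by 2.00000 → v1 = (1.00000, 0.50000)
Jv1 = (4.50000, 3.50000); divide by 4.50000 → v2 = (1.00000, 0.77778)
Jv2 = (5.88889, 4.88889); divide by 5.88889 → v3 = (1.00000, 0.83019)
Requested entry of v3: 44/53 = 0.8302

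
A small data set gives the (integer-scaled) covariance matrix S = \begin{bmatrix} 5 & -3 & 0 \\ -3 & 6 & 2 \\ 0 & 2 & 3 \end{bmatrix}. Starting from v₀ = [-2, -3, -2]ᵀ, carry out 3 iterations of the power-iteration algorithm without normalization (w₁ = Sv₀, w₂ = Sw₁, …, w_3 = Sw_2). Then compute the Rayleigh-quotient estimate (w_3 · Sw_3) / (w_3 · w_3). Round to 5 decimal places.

8.82060

w1 = Sv₀ = (5·(-2) + (-3)·(-3) + 0·(-2); (-3)·(-2) + 6·(-3) + 2·(-2); 0·(-2) + 2·(-3) + 3·(-2)) = (-1, -16, -12)
w2 = Sw1 = (5·(-1) + (-3)·(-16) + 0·(-12); (-3)·(-1) + 6·(-16) + 2·(-12); 0·(-1) + 2·(-16) + 3·(-12)) = (43, -117, -68)
w3 = Sw2 = (566, -967, -438)
Sw3 = (5731, -8376, -3248)
w3·Sw3 = 566·5731 + (-967)·(-8376) + (-438)·(-3248) = 12765962; w3·w3 = 566·566 + (-967)·(-967) + (-438)·(-438) = 1447289
λ ≈ 12765962/1447289 = 8.82060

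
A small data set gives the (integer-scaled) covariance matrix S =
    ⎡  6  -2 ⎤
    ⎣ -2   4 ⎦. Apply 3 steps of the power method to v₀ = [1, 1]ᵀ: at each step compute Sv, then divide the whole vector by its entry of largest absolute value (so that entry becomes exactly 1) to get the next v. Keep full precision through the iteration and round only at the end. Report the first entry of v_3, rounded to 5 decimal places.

1.00000

Sv0 = (4.000000, 2.000000); divide by 4.000000 → v1 = (1.000000, 0.500000)
Sv1 = (5.000000, 0.000000); divide by 5.000000 → v2 = (1.000000, 0.000000)
Sv2 = (6.000000, -2.000000); divide by 6.000000 → v3 = (1.000000, -0.333333)
Requested entry of v3: 120/120 = 1.00000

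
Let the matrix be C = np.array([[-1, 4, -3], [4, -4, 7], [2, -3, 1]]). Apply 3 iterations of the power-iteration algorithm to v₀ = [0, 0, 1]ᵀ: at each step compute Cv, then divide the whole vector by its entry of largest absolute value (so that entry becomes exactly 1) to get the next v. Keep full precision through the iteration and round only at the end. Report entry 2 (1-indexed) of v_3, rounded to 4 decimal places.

0.4806

Cv0 = (-3.00000, 7.00000, 1.00000); divide by 7.00000 → v1 = (-0.42857, 1.00000, 0.14286)
Cv1 = (4.00000, -4.71429, -3.71429); divide by -4.71429 → v2 = (-0.84848, 1.00000, 0.78788)
Cv2 = (2.48485, -1.87879, -3.90909); divide by -3.90909 → v3 = (-0.63566, 0.48062, 1.00000)
Requested entry of v3: 62/129 = 0.4806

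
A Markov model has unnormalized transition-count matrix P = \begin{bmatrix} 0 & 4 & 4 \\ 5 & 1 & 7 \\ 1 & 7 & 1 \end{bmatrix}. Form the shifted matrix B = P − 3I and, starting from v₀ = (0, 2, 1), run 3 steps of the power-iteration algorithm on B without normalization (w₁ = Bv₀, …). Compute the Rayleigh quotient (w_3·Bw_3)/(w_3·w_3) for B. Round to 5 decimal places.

-1.55393

B = P − 3I has rows (-3, 4, 4); (5, -2, 7); (1, 7, -2)
w1 = Bv₀ = ((-3)·0 + 4·2 + 4·1; 5·0 + (-2)·2 + 7·1; 1·0 + 7·2 + (-2)·1) = (12, 3, 12)
w2 = Bw1 = ((-3)·12 + 4·3 + 4·12; 5·12 + (-2)·3 + 7·12; 1·12 + 7·3 + (-2)·12) = (24, 138, 9)
w3 = Bw2 = (516, -93, 972)
Bw3 = (1968, 9570, -2079)
w3·Bw3 = -1895310; w3·w3 = 1219689; μ ≈ -1895310/1219689 = -1.55393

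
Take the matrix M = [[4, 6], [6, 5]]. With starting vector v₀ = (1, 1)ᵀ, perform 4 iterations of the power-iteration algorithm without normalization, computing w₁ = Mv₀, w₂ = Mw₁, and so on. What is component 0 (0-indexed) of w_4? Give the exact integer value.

11722

w1 = Mv₀ = (4·1 + 6·1; 6·1 + 5·1) = (10, 11)
w2 = Mw1 = (4·10 + 6·11; 6·10 + 5·11) = (106, 115)
w3 = Mw2 = (1114, 1211)
w4 = Mw3 = (11722, 12739)
The requested component of w4 is 11722.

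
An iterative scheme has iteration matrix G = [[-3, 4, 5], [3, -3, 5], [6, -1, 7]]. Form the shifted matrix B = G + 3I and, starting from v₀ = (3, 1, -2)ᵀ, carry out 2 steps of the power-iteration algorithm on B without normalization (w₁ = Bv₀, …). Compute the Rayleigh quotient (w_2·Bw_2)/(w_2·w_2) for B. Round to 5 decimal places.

B = G + 3I has rows (0, 4, 5); (3, 0, 5); (6, -1, 10)
w1 = Bv₀ = (0·3 + 4·1 + 5·(-2); 3·3 + 0·1 + 5·(-2); 6·3 + (-1)·1 + 10·(-2)) = (-6, -1, -3)
w2 = Bw1 = (0·(-6) + 4·(-1) + 5·(-3); 3·(-6) + 0·(-1) + 5·(-3); 6·(-6) + (-1)·(-1) + 10·(-3)) = (-19, -33, -65)
Bw2 = (-457, -382, -731)
w2·Bw2 = 68804; w2·w2 = 5675; μ ≈ 68804/5675 = 12.12405

12.12405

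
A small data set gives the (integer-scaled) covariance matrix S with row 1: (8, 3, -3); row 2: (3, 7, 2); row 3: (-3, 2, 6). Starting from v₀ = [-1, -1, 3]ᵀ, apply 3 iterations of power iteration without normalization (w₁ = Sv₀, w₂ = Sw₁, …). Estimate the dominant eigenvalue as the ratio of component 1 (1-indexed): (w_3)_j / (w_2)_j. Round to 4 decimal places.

10.8297

w1 = Sv₀ = (-20, -4, 19)
w2 = Sw1 = (-229, -50, 166)
w3 = Sw2 = (-2480, -705, 1583)
Ratio at component: -2480 / -229 = 10.8297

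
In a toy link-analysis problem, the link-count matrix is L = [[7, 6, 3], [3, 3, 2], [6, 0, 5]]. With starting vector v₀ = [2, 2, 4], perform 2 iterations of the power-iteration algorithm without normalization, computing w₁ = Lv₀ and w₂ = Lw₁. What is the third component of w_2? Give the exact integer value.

w1 = Lv₀ = (38, 20, 32)
w2 = Lw1 = (482, 238, 388)
The requested component of w2 is 388.

388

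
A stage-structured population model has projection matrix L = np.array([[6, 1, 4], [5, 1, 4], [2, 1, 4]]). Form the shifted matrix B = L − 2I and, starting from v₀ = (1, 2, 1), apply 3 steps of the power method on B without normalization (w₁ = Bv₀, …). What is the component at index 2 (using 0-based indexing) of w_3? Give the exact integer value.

287

B = L − 2I has rows (4, 1, 4); (5, -1, 4); (2, 1, 2)
w1 = Bv₀ = (4·1 + 1·2 + 4·1; 5·1 + (-1)·2 + 4·1; 2·1 + 1·2 + 2·1) = (10, 7, 6)
w2 = Bw1 = (4·10 + 1·7 + 4·6; 5·10 + (-1)·7 + 4·6; 2·10 + 1·7 + 2·6) = (71, 67, 39)
w3 = Bw2 = (507, 444, 287)
Requested component of w3: 287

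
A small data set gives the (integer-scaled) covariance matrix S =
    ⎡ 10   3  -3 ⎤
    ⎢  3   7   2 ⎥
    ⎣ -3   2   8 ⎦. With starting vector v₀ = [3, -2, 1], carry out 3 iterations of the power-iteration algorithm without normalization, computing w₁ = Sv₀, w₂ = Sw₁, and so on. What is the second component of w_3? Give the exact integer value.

654

w1 = Sv₀ = (21, -3, -5)
w2 = Sw1 = (216, 32, -109)
w3 = Sw2 = (2583, 654, -1456)
The requested component of w3 is 654.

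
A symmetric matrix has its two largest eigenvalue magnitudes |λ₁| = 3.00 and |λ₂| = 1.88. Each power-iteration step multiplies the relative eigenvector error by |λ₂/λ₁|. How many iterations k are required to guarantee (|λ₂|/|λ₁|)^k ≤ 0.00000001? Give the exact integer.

|λ₂/λ₁| = 1.88/3.00 = 0.62667
Need k ≥ ln(0.00000001) / ln(0.62667) = -18.4207 / -0.4673 ≈ 39.416
Smallest integer k satisfying the bound: 40

40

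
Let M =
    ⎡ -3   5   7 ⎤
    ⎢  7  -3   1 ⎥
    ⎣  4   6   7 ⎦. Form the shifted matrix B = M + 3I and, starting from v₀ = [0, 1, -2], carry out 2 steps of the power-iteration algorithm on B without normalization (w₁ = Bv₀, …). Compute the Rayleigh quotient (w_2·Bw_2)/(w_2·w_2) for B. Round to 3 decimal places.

14.695

B = M + 3I has rows (0, 5, 7); (7, 0, 1); (4, 6, 10)
w1 = Bv₀ = (0·0 + 5·1 + 7·(-2); 7·0 + 0·1 + 1·(-2); 4·0 + 6·1 + 10·(-2)) = (-9, -2, -14)
w2 = Bw1 = (0·(-9) + 5·(-2) + 7·(-14); 7·(-9) + 0·(-2) + 1·(-14); 4·(-9) + 6·(-2) + 10·(-14)) = (-108, -77, -188)
Bw2 = (-1701, -944, -2774)
w2·Bw2 = 777908; w2·w2 = 52937; μ ≈ 777908/52937 = 14.695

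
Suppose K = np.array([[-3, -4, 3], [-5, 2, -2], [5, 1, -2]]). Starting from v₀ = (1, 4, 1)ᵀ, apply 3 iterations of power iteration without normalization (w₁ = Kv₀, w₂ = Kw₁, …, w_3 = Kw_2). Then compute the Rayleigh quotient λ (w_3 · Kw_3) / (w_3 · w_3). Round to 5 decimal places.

w1 = Kv₀ = (-16, 1, 7)
w2 = Kw1 = (65, 68, -93)
w3 = Kw2 = (-746, -3, 579)
Kw3 = (3987, 2566, -4891)
w3·Kw3 = (-746)·3987 + (-3)·2566 + 579·(-4891) = -5813889; w3·w3 = (-746)·(-746) + (-3)·(-3) + 579·579 = 891766
λ ≈ -5813889/891766 = -6.51952

λ ≈ -6.51952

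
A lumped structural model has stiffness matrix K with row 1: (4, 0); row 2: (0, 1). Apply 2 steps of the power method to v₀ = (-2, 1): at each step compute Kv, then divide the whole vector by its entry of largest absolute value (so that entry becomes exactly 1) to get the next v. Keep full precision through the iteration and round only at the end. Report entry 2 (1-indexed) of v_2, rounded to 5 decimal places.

Kv0 = (-8.000000, 1.000000); divide by -8.000000 → v1 = (1.000000, -0.125000)
Kv1 = (4.000000, -0.125000); divide by 4.000000 → v2 = (1.000000, -0.031250)
Requested entry of v2: 1/-32 = -0.03125

-0.03125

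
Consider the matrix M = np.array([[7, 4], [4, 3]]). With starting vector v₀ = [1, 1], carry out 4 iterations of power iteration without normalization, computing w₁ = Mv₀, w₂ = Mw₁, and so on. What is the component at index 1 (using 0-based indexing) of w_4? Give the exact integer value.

5825

w1 = Mv₀ = (11, 7)
w2 = Mw1 = (105, 65)
w3 = Mw2 = (995, 615)
w4 = Mw3 = (9425, 5825)
The requested component of w4 is 5825.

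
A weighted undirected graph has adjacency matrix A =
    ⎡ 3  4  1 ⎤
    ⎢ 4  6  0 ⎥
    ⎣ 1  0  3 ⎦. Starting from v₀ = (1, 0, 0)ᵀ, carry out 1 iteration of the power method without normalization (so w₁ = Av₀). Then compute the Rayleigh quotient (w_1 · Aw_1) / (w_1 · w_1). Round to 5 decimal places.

λ ≈ 8.76923

w1 = Av₀ = (3, 4, 1)
Aw1 = (26, 36, 6)
w1·Aw1 = 3·26 + 4·36 + 1·6 = 228; w1·w1 = 3·3 + 4·4 + 1·1 = 26
λ ≈ 228/26 = 8.76923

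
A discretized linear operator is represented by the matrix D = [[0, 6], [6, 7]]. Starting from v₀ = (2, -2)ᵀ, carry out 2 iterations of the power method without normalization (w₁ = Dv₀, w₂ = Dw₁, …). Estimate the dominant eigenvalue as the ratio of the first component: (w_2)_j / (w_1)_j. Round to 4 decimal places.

w1 = Dv₀ = (0·2 + 6·(-2); 6·2 + 7·(-2)) = (-12, -2)
w2 = Dw1 = (0·(-12) + 6·(-2); 6·(-12) + 7·(-2)) = (-12, -86)
Ratio at component: -12 / -12 = 1.0000

1.0000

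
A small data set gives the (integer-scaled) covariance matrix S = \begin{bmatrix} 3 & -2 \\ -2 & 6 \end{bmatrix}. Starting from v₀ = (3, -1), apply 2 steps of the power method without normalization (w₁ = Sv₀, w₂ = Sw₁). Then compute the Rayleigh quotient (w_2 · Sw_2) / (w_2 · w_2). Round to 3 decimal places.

w1 = Sv₀ = (11, -12)
w2 = Sw1 = (57, -94)
Sw2 = (359, -678)
w2·Sw2 = 57·359 + (-94)·(-678) = 84195; w2·w2 = 57·57 + (-94)·(-94) = 12085
λ ≈ 84195/12085 = 6.967

λ ≈ 6.967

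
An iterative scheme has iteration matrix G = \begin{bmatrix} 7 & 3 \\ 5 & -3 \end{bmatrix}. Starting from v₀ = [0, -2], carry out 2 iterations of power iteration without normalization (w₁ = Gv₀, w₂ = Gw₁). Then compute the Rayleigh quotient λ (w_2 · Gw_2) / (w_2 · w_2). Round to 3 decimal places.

2.200

w1 = Gv₀ = (-6, 6)
w2 = Gw1 = (-24, -48)
Gw2 = (-312, 24)
w2·Gw2 = (-24)·(-312) + (-48)·24 = 6336; w2·w2 = (-24)·(-24) + (-48)·(-48) = 2880
λ ≈ 6336/2880 = 2.200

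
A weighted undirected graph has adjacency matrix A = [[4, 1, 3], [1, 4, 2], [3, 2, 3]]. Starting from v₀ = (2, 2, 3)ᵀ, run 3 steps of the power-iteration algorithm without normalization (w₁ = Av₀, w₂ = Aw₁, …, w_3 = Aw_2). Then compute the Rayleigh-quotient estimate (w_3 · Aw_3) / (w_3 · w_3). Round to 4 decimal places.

7.7131

w1 = Av₀ = (4·2 + 1·2 + 3·3; 1·2 + 4·2 + 2·3; 3·2 + 2·2 + 3·3) = (19, 16, 19)
w2 = Aw1 = (4·19 + 1·16 + 3·19; 1·19 + 4·16 + 2·19; 3·19 + 2·16 + 3·19) = (149, 121, 146)
w3 = Aw2 = (1155, 925, 1127)
Aw3 = (8926, 7109, 8696)
w3·Aw3 = 1155·8926 + 925·7109 + 1127·8696 = 26685747; w3·w3 = 1155·1155 + 925·925 + 1127·1127 = 3459779
λ ≈ 26685747/3459779 = 7.7131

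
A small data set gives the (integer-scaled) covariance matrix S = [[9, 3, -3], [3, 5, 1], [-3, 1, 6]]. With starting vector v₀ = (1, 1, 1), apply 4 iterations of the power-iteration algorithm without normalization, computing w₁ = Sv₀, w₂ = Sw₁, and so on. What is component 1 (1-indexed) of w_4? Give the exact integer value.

w1 = Sv₀ = (9·1 + 3·1 + (-3)·1; 3·1 + 5·1 + 1·1; (-3)·1 + 1·1 + 6·1) = (9, 9, 4)
w2 = Sw1 = (9·9 + 3·9 + (-3)·4; 3·9 + 5·9 + 1·4; (-3)·9 + 1·9 + 6·4) = (96, 76, 6)
w3 = Sw2 = (1074, 674, -176)
w4 = Sw3 = (12216, 6416, -3604)
The requested component of w4 is 12216.

12216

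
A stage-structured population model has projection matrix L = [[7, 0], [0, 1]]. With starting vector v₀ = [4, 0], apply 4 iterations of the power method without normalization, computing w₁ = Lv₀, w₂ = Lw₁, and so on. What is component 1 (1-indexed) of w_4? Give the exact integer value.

w1 = Lv₀ = (7·4 + 0·0; 0·4 + 1·0) = (28, 0)
w2 = Lw1 = (7·28 + 0·0; 0·28 + 1·0) = (196, 0)
w3 = Lw2 = (1372, 0)
w4 = Lw3 = (9604, 0)
The requested component of w4 is 9604.

9604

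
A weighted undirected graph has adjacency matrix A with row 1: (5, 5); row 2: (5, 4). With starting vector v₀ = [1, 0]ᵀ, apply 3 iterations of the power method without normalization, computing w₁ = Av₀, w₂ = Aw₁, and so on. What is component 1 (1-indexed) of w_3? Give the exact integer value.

w1 = Av₀ = (5·1 + 5·0; 5·1 + 4·0) = (5, 5)
w2 = Aw1 = (5·5 + 5·5; 5·5 + 4·5) = (50, 45)
w3 = Aw2 = (475, 430)
The requested component of w3 is 475.

475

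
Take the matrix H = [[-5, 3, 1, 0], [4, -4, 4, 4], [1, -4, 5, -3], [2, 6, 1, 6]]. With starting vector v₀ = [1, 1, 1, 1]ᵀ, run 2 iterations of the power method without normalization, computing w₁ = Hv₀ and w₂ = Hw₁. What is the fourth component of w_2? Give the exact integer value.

135

w1 = Hv₀ = (-1, 8, -1, 15)
w2 = Hw1 = (28, 20, -83, 135)
The requested component of w2 is 135.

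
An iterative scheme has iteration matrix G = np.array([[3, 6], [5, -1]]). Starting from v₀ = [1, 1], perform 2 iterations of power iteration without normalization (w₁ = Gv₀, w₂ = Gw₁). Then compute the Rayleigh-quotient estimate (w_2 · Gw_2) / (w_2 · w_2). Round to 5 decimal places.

6.80126

w1 = Gv₀ = (3·1 + 6·1; 5·1 + (-1)·1) = (9, 4)
w2 = Gw1 = (3·9 + 6·4; 5·9 + (-1)·4) = (51, 41)
Gw2 = (399, 214)
w2·Gw2 = 51·399 + 41·214 = 29123; w2·w2 = 51·51 + 41·41 = 4282
λ ≈ 29123/4282 = 6.80126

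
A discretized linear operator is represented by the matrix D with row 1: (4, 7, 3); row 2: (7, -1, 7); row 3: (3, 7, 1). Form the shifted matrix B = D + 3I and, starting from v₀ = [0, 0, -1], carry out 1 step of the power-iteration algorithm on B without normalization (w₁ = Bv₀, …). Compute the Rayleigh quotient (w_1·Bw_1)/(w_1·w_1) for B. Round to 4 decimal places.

B = D + 3I has rows (7, 7, 3); (7, 2, 7); (3, 7, 4)
w1 = Bv₀ = (7·0 + 7·0 + 3·(-1); 7·0 + 2·0 + 7·(-1); 3·0 + 7·0 + 4·(-1)) = (-3, -7, -4)
Bw1 = (-82, -63, -74)
w1·Bw1 = 983; w1·w1 = 74; μ ≈ 983/74 = 13.2838

13.2838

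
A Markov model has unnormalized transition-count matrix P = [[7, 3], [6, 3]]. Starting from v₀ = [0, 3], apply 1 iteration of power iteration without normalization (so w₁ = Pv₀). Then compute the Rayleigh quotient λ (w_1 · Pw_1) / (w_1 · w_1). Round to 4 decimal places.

λ ≈ 9.5000

w1 = Pv₀ = (7·0 + 3·3; 6·0 + 3·3) = (9, 9)
Pw1 = (90, 81)
w1·Pw1 = 9·90 + 9·81 = 1539; w1·w1 = 9·9 + 9·9 = 162
λ ≈ 1539/162 = 9.5000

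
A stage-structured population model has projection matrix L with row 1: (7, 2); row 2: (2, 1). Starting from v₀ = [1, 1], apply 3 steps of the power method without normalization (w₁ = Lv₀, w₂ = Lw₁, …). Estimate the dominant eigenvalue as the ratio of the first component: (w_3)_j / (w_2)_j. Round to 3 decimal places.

w1 = Lv₀ = (7·1 + 2·1; 2·1 + 1·1) = (9, 3)
w2 = Lw1 = (7·9 + 2·3; 2·9 + 1·3) = (69, 21)
w3 = Lw2 = (525, 159)
Ratio at component: 525 / 69 = 7.609

7.609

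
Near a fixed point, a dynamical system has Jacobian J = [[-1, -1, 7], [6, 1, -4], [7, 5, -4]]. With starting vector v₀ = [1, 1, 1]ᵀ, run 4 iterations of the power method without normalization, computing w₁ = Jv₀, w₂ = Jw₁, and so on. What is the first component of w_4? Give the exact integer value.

w1 = Jv₀ = ((-1)·1 + (-1)·1 + 7·1; 6·1 + 1·1 + (-4)·1; 7·1 + 5·1 + (-4)·1) = (5, 3, 8)
w2 = Jw1 = ((-1)·5 + (-1)·3 + 7·8; 6·5 + 1·3 + (-4)·8; 7·5 + 5·3 + (-4)·8) = (48, 1, 18)
w3 = Jw2 = (77, 217, 269)
w4 = Jw3 = (1589, -397, 548)
The requested component of w4 is 1589.

1589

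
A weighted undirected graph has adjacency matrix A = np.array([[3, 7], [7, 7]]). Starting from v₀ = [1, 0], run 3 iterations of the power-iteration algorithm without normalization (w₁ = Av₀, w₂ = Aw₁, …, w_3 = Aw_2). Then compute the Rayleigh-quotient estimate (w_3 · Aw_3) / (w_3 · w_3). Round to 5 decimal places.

w1 = Av₀ = (3·1 + 7·0; 7·1 + 7·0) = (3, 7)
w2 = Aw1 = (3·3 + 7·7; 7·3 + 7·7) = (58, 70)
w3 = Aw2 = (664, 896)
Aw3 = (8264, 10920)
w3·Aw3 = 664·8264 + 896·10920 = 15271616; w3·w3 = 664·664 + 896·896 = 1243712
λ ≈ 15271616/1243712 = 12.27906

λ ≈ 12.27906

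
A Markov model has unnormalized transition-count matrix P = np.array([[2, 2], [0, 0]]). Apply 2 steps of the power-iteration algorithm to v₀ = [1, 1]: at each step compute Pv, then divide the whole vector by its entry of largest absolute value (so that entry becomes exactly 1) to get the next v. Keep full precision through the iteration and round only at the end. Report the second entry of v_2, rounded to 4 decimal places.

0.0000

Pv0 = (4.00000, 0.00000); divide by 4.00000 → v1 = (1.00000, 0.00000)
Pv1 = (2.00000, 0.00000); divide by 2.00000 → v2 = (1.00000, 0.00000)
Requested entry of v2: 0/8 = 0.0000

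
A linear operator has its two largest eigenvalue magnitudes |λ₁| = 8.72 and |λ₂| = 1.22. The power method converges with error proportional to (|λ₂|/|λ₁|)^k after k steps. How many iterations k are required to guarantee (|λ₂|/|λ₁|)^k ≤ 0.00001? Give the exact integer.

6

|λ₂/λ₁| = 1.22/8.72 = 0.13991
Need k ≥ ln(0.00001) / ln(0.13991) = -11.5129 / -1.9668 ≈ 5.854
Smallest integer k satisfying the bound: 6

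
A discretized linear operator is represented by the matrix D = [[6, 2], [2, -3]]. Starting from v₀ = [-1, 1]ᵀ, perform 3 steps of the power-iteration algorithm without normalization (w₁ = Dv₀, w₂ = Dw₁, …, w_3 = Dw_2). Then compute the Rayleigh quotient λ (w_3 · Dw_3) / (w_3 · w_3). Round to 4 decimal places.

w1 = Dv₀ = (6·(-1) + 2·1; 2·(-1) + (-3)·1) = (-4, -5)
w2 = Dw1 = (6·(-4) + 2·(-5); 2·(-4) + (-3)·(-5)) = (-34, 7)
w3 = Dw2 = (-190, -89)
Dw3 = (-1318, -113)
w3·Dw3 = (-190)·(-1318) + (-89)·(-113) = 260477; w3·w3 = (-190)·(-190) + (-89)·(-89) = 44021
λ ≈ 260477/44021 = 5.9171

5.9171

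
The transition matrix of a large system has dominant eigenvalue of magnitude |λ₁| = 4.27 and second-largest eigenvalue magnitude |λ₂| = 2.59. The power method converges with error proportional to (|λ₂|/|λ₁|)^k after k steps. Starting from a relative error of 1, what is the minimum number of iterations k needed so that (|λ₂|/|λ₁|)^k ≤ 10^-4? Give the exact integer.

19

|λ₂/λ₁| = 2.59/4.27 = 0.60656
Need k ≥ ln(10^-4) / ln(0.60656) = -9.2103 / -0.5000 ≈ 18.422
Smallest integer k satisfying the bound: 19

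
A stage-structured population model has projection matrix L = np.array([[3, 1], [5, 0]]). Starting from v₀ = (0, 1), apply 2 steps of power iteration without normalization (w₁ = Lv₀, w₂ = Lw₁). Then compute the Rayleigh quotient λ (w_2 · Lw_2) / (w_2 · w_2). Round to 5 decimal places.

w1 = Lv₀ = (3·0 + 1·1; 5·0 + 0·1) = (1, 0)
w2 = Lw1 = (3·1 + 1·0; 5·1 + 0·0) = (3, 5)
Lw2 = (14, 15)
w2·Lw2 = 3·14 + 5·15 = 117; w2·w2 = 3·3 + 5·5 = 34
λ ≈ 117/34 = 3.44118

3.44118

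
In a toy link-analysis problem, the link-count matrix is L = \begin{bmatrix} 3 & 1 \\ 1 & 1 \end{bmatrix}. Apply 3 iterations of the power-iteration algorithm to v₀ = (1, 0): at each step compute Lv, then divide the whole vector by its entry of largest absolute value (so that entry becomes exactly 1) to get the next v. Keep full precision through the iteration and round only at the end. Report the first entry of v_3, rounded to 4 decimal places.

Lv0 = (3.00000, 1.00000); divide by 3.00000 → v1 = (1.00000, 0.33333)
Lv1 = (3.33333, 1.33333); divide by 3.33333 → v2 = (1.00000, 0.40000)
Lv2 = (3.40000, 1.40000); divide by 3.40000 → v3 = (1.00000, 0.41176)
Requested entry of v3: 34/34 = 1.0000

1.0000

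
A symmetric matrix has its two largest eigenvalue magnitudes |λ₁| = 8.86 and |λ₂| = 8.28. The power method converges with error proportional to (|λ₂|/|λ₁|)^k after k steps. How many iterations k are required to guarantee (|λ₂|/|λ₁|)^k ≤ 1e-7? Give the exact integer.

|λ₂/λ₁| = 8.28/8.86 = 0.93454
Need k ≥ ln(1e-7) / ln(0.93454) = -16.1181 / -0.0677 ≈ 238.068
Smallest integer k satisfying the bound: 239

239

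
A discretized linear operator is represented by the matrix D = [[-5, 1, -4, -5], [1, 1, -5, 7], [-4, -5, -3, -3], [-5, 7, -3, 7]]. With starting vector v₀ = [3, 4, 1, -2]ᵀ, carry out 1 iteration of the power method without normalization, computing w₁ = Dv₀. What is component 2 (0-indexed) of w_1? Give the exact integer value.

w1 = Dv₀ = (-5, -12, -29, -4)
The requested component of w1 is -29.

-29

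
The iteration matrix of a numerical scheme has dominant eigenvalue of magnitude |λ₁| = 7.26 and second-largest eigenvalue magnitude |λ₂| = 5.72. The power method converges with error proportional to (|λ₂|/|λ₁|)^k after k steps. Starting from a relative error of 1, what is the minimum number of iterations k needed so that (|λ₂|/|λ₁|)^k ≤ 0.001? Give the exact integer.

29

|λ₂/λ₁| = 5.72/7.26 = 0.78788
Need k ≥ ln(0.001) / ln(0.78788) = -6.9078 / -0.2384 ≈ 28.974
Smallest integer k satisfying the bound: 29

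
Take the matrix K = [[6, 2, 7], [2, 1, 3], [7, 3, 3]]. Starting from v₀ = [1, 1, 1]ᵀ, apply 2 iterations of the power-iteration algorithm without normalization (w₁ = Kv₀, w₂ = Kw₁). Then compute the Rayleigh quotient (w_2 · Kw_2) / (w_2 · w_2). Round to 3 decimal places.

λ ≈ 12.679

w1 = Kv₀ = (15, 6, 13)
w2 = Kw1 = (193, 75, 162)
Kw2 = (2442, 947, 2062)
w2·Kw2 = 193·2442 + 75·947 + 162·2062 = 876375; w2·w2 = 193·193 + 75·75 + 162·162 = 69118
λ ≈ 876375/69118 = 12.679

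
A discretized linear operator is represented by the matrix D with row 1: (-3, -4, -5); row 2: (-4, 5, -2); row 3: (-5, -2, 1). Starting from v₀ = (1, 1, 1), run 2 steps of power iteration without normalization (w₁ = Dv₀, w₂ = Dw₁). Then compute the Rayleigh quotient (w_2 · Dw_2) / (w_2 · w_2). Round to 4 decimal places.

w1 = Dv₀ = (-12, -1, -6)
w2 = Dw1 = (70, 55, 56)
Dw2 = (-710, -117, -404)
w2·Dw2 = 70·(-710) + 55·(-117) + 56·(-404) = -78759; w2·w2 = 70·70 + 55·55 + 56·56 = 11061
λ ≈ -78759/11061 = -7.1204

λ ≈ -7.1204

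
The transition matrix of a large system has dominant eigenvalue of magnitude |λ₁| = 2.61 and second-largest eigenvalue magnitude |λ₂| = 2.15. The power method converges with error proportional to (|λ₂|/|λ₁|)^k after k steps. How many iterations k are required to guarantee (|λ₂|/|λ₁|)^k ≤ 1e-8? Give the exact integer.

96

|λ₂/λ₁| = 2.15/2.61 = 0.82375
Need k ≥ ln(1e-8) / ln(0.82375) = -18.4207 / -0.1939 ≈ 95.010
Smallest integer k satisfying the bound: 96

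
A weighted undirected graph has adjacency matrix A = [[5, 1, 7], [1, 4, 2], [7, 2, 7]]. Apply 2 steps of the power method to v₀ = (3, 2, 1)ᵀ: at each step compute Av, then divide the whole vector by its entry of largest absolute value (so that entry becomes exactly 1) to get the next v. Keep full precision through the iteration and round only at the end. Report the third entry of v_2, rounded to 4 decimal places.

Av0 = (24.00000, 13.00000, 32.00000); divide by 32.00000 → v1 = (0.75000, 0.40625, 1.00000)
Av1 = (11.15625, 4.37500, 13.06250); divide by 13.06250 → v2 = (0.85407, 0.33493, 1.00000)
Requested entry of v2: 418/418 = 1.0000

1.0000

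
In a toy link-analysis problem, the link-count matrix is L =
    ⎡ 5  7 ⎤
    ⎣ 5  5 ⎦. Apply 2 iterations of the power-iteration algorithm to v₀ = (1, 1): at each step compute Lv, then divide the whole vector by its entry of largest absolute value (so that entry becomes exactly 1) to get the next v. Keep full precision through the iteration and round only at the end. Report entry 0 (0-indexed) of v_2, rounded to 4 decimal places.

Lv0 = (12.00000, 10.00000); divide by 12.00000 → v1 = (1.00000, 0.83333)
Lv1 = (10.83333, 9.16667); divide by 10.83333 → v2 = (1.00000, 0.84615)
Requested entry of v2: 130/130 = 1.0000

1.0000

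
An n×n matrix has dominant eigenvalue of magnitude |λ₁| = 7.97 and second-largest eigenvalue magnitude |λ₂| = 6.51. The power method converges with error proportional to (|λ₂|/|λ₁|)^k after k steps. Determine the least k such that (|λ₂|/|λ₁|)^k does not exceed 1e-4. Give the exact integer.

|λ₂/λ₁| = 6.51/7.97 = 0.81681
Need k ≥ ln(1e-4) / ln(0.81681) = -9.2103 / -0.2023 ≈ 45.518
Smallest integer k satisfying the bound: 46

46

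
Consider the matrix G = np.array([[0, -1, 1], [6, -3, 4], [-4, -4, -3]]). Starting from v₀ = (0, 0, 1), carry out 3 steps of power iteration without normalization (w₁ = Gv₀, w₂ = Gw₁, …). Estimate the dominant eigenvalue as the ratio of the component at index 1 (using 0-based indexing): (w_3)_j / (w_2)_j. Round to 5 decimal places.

λ ≈ 1.77778

w1 = Gv₀ = (0·0 + (-1)·0 + 1·1; 6·0 + (-3)·0 + 4·1; (-4)·0 + (-4)·0 + (-3)·1) = (1, 4, -3)
w2 = Gw1 = (0·1 + (-1)·4 + 1·(-3); 6·1 + (-3)·4 + 4·(-3); (-4)·1 + (-4)·4 + (-3)·(-3)) = (-7, -18, -11)
w3 = Gw2 = (7, -32, 133)
Ratio at component: -32 / -18 = 1.77778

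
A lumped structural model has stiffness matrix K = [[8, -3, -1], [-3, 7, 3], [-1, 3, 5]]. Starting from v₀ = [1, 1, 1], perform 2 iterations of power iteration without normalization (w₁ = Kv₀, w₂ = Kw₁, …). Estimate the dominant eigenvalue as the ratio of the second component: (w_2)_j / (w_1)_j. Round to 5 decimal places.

8.28571

w1 = Kv₀ = (4, 7, 7)
w2 = Kw1 = (4, 58, 52)
Ratio at component: 58 / 7 = 8.28571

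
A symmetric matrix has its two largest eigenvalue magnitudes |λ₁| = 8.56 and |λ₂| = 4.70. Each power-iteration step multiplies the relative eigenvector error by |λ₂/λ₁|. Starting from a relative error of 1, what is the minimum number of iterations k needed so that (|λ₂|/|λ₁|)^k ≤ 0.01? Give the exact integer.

|λ₂/λ₁| = 4.70/8.56 = 0.54907
Need k ≥ ln(0.01) / ln(0.54907) = -4.6052 / -0.5995 ≈ 7.681
Smallest integer k satisfying the bound: 8

8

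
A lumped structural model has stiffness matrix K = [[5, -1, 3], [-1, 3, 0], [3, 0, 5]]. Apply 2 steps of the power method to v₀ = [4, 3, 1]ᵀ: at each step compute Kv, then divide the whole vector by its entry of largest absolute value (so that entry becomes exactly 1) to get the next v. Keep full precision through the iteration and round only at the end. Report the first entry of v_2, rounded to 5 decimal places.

1.00000

Kv0 = (20.000000, 5.000000, 17.000000); divide by 20.000000 → v1 = (1.000000, 0.250000, 0.850000)
Kv1 = (7.300000, -0.250000, 7.250000); divide by 7.300000 → v2 = (1.000000, -0.034247, 0.993151)
Requested entry of v2: 146/146 = 1.00000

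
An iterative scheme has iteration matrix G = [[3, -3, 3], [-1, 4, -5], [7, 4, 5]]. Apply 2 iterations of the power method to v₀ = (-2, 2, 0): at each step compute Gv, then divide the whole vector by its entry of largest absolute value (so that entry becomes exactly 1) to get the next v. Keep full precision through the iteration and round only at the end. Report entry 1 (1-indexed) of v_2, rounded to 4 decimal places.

Gv0 = (-12.00000, 10.00000, -6.00000); divide by -12.00000 → v1 = (1.00000, -0.83333, 0.50000)
Gv1 = (7.00000, -6.83333, 6.16667); divide by 7.00000 → v2 = (1.00000, -0.97619, 0.88095)
Requested entry of v2: -84/-84 = 1.0000

1.0000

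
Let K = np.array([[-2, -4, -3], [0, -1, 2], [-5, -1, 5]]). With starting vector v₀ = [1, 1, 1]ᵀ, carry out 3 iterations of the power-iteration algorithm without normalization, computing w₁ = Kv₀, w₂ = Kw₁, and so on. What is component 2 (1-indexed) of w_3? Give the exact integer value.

81

w1 = Kv₀ = ((-2)·1 + (-4)·1 + (-3)·1; 0·1 + (-1)·1 + 2·1; (-5)·1 + (-1)·1 + 5·1) = (-9, 1, -1)
w2 = Kw1 = ((-2)·(-9) + (-4)·1 + (-3)·(-1); 0·(-9) + (-1)·1 + 2·(-1); (-5)·(-9) + (-1)·1 + 5·(-1)) = (17, -3, 39)
w3 = Kw2 = (-139, 81, 113)
The requested component of w3 is 81.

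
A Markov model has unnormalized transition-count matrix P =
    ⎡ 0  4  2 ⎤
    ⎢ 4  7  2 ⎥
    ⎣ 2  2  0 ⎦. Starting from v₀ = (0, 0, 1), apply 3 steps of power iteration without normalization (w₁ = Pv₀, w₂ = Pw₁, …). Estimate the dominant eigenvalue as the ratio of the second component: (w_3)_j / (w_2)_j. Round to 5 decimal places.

λ ≈ 9.18182

w1 = Pv₀ = (0·0 + 4·0 + 2·1; 4·0 + 7·0 + 2·1; 2·0 + 2·0 + 0·1) = (2, 2, 0)
w2 = Pw1 = (0·2 + 4·2 + 2·0; 4·2 + 7·2 + 2·0; 2·2 + 2·2 + 0·0) = (8, 22, 8)
w3 = Pw2 = (104, 202, 60)
Ratio at component: 202 / 22 = 9.18182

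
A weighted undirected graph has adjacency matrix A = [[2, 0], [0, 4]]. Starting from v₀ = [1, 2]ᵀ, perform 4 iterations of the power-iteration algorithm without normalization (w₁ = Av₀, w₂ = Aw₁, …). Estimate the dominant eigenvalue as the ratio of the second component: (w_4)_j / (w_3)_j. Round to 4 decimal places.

w1 = Av₀ = (2, 8)
w2 = Aw1 = (4, 32)
w3 = Aw2 = (8, 128)
w4 = Aw3 = (16, 512)
Ratio at component: 512 / 128 = 4.0000

4.0000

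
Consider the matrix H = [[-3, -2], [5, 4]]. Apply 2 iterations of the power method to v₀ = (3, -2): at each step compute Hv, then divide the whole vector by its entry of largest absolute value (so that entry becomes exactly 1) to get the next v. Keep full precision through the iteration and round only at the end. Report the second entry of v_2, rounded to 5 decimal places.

1.00000

Hv0 = (-5.000000, 7.000000); divide by 7.000000 → v1 = (-0.714286, 1.000000)
Hv1 = (0.142857, 0.428571); divide by 0.428571 → v2 = (0.333333, 1.000000)
Requested entry of v2: 3/3 = 1.00000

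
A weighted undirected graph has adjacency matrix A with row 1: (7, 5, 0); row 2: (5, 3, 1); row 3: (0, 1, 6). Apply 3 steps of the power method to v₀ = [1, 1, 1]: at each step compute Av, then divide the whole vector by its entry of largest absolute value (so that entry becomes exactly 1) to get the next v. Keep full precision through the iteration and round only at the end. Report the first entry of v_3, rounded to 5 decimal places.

1.00000

Av0 = (12.000000, 9.000000, 7.000000); divide by 12.000000 → v1 = (1.000000, 0.750000, 0.583333)
Av1 = (10.750000, 7.833333, 4.250000); divide by 10.750000 → v2 = (1.000000, 0.728682, 0.395349)
Av2 = (10.643411, 7.581395, 3.100775); divide by 10.643411 → v3 = (1.000000, 0.712309, 0.291333)
Requested entry of v3: 1373/1373 = 1.00000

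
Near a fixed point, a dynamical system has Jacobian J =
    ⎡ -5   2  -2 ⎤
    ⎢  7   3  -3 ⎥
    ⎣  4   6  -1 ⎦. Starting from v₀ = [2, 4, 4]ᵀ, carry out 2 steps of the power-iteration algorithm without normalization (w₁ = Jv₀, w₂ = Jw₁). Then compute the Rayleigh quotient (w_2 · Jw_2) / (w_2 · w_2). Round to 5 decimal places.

λ ≈ 0.61036

w1 = Jv₀ = (-10, 14, 28)
w2 = Jw1 = (22, -112, 16)
Jw2 = (-366, -230, -600)
w2·Jw2 = 22·(-366) + (-112)·(-230) + 16·(-600) = 8108; w2·w2 = 22·22 + (-112)·(-112) + 16·16 = 13284
λ ≈ 8108/13284 = 0.61036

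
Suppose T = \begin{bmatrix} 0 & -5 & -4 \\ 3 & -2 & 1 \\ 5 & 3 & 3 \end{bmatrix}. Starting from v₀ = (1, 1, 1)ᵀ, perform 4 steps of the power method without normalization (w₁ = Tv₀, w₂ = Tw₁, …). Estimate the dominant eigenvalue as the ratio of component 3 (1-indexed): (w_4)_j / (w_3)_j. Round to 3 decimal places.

w1 = Tv₀ = (0·1 + (-5)·1 + (-4)·1; 3·1 + (-2)·1 + 1·1; 5·1 + 3·1 + 3·1) = (-9, 2, 11)
w2 = Tw1 = (0·(-9) + (-5)·2 + (-4)·11; 3·(-9) + (-2)·2 + 1·11; 5·(-9) + 3·2 + 3·11) = (-54, -20, -6)
w3 = Tw2 = (124, -128, -348)
w4 = Tw3 = (2032, 280, -808)
Ratio at component: -808 / -348 = 2.322

2.322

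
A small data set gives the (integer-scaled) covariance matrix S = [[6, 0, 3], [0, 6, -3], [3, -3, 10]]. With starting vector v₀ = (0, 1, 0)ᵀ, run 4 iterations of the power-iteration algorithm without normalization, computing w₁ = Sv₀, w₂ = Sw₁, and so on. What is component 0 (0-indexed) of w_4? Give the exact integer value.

w1 = Sv₀ = (6·0 + 0·1 + 3·0; 0·0 + 6·1 + (-3)·0; 3·0 + (-3)·1 + 10·0) = (0, 6, -3)
w2 = Sw1 = (6·0 + 0·6 + 3·(-3); 0·0 + 6·6 + (-3)·(-3); 3·0 + (-3)·6 + 10·(-3)) = (-9, 45, -48)
w3 = Sw2 = (-198, 414, -642)
w4 = Sw3 = (-3114, 4410, -8256)
The requested component of w4 is -3114.

-3114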